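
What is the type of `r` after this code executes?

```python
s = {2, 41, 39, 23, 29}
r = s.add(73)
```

set.add() returns None (mutates in place)

NoneType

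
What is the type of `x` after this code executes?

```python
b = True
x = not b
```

'not' always returns bool

bool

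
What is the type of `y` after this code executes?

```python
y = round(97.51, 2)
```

round() with ndigits arg returns float

float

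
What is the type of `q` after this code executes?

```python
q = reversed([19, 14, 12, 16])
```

reversed() on a list returns a list_reverseiterator

list_reverseiterator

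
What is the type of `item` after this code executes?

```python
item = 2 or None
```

'or' returns first truthy value (2, int)

int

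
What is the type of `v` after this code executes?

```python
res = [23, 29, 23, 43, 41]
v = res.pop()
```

list.pop() returns the popped element (int here)

int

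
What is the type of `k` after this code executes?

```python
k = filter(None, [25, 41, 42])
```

filter() returns a filter iterator object

filter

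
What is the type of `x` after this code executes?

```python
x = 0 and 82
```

'and' returns the first falsy value (0, which is int)

int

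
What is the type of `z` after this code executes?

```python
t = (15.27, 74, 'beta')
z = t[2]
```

Index 2 of tuple is 'beta' which is str

str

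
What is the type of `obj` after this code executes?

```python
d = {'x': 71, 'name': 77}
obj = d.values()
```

.values() returns a dict_values view object

dict_values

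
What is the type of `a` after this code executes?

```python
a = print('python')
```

print() returns None

NoneType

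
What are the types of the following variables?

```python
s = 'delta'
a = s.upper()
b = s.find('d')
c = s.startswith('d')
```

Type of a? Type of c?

str.upper() returns str; str.startswith() returns bool

str, bool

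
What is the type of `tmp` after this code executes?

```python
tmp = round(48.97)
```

round() with no ndigits arg returns int

int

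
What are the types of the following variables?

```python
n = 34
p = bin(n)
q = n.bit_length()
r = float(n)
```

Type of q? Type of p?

int.bit_length() returns int; bin() returns str

int, str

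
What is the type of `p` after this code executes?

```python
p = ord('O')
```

ord() returns int (Unicode code point)

int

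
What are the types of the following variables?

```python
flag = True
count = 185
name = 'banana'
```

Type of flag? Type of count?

flag is bool; count is int

bool, int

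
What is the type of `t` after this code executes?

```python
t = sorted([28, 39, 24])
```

sorted() always returns list

list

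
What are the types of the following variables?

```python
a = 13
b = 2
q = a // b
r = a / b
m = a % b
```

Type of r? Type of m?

int / int returns float; int % int returns int

float, int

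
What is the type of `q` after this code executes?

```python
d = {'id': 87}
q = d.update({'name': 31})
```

dict.update() returns None

NoneType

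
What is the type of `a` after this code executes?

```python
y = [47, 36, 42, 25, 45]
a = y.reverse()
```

list.reverse() returns None

NoneType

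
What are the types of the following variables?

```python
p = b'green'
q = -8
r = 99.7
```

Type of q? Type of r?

q is int; r is float

int, float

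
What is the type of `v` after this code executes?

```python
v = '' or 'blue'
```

'or' returns first truthy value ('blue', which is str)

str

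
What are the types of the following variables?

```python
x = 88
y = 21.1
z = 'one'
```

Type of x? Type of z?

x is int; z is str

int, str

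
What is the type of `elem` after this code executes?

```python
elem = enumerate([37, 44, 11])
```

enumerate() returns an enumerate iterator object

enumerate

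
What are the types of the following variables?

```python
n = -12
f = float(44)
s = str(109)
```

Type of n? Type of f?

n is int; f is float

int, float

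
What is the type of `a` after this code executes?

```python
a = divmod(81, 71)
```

divmod() returns a tuple (quotient, remainder)

tuple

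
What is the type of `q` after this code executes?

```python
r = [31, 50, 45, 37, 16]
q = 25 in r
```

'in' operator returns bool

bool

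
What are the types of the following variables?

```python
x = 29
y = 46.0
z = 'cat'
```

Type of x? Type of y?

x is int; y is float

int, float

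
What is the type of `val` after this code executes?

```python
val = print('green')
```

print() returns None

NoneType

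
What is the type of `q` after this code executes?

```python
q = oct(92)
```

oct() returns str representation

str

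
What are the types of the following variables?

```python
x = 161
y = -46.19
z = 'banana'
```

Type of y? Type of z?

y is float; z is str

float, str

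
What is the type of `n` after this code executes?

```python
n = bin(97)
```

bin() returns str representation

str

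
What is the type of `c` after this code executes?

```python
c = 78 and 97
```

'and' returns the last value when all truthy (97, which is int)

int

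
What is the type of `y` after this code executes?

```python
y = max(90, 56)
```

max() of ints returns int

int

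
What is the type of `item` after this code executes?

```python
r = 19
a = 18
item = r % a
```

int % int returns int (19 % 18 = 1)

int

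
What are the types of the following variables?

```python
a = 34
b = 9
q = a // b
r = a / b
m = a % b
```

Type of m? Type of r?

int % int returns int; int / int returns float

int, float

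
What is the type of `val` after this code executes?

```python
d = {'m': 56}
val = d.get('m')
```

dict.get() returns the value (int) when key is found

int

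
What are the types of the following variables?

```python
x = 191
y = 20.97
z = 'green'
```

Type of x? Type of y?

x is int; y is float

int, float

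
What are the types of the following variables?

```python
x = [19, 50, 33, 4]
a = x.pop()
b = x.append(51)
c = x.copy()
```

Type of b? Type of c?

list.append() returns None; list.copy() returns list

NoneType, list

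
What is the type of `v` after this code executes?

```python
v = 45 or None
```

'or' returns first truthy value (45, int)

int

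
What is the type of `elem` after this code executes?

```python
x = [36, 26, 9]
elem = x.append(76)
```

list.append() returns None (mutates in place)

NoneType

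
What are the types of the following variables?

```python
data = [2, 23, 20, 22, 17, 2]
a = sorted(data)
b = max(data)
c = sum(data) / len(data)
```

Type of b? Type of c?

max of ints returns int; int / int returns float

int, float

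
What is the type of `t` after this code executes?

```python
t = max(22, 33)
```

max() of ints returns int

int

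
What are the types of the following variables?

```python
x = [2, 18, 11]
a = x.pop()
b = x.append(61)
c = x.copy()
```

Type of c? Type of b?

list.copy() returns list; list.append() returns None

list, NoneType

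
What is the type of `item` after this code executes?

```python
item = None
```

None has type NoneType

NoneType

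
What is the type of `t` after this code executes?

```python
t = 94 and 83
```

'and' returns the last value when all truthy (83, which is int)

int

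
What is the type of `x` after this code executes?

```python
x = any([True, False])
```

any() returns bool

bool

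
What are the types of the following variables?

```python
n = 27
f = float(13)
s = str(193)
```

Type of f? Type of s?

f is float; s is str

float, str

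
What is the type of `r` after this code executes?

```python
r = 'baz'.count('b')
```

str.count() returns int

int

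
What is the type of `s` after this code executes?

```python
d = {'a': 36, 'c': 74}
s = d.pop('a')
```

dict.pop() returns the value (int)

int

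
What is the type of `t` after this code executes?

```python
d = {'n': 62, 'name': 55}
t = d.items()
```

dict.items() returns a dict_items view

dict_items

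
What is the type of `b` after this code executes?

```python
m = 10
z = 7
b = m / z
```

int / int always returns float in Python 3 (10 / 7 = 1.42857)

float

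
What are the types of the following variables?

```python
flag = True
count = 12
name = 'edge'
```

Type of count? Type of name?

count is int; name is str

int, str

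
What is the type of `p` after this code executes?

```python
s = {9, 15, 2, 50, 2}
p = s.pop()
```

Popping from a set of ints returns int

int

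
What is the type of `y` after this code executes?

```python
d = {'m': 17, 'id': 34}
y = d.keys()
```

.keys() returns a dict_keys view object

dict_keys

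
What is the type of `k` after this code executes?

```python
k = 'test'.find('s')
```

str.find() returns int (index, or -1)

int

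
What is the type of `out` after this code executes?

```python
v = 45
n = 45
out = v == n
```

Equality comparison returns bool

bool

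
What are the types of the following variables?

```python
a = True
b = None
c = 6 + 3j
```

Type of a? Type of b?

a is bool; b is NoneType

bool, NoneType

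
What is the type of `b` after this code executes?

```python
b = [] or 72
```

'or' returns first truthy value (72, which is int)

int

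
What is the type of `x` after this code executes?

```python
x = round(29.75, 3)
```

round() with ndigits arg returns float

float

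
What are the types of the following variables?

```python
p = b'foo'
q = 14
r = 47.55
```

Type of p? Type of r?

p is bytes; r is float

bytes, float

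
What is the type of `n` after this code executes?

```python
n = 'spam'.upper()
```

str.upper() returns str

str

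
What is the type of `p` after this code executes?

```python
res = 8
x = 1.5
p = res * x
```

int * float returns float (8 * 1.5 = 12.0)

float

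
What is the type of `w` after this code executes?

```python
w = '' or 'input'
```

'or' returns first truthy value ('input', which is str)

str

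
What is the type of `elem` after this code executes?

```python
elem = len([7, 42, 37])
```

len() always returns int

int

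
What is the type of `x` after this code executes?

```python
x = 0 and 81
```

'and' returns the first falsy value (0, which is int)

int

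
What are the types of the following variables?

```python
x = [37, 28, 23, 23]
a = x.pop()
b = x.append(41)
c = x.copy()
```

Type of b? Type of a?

list.append() returns None; list.pop() returns the element (int)

NoneType, int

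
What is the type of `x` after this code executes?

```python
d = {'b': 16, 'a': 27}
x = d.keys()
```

.keys() returns a dict_keys view object

dict_keys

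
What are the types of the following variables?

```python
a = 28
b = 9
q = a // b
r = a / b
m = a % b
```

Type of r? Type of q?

int / int returns float; int // int returns int

float, int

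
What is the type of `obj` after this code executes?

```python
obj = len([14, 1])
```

len() always returns int

int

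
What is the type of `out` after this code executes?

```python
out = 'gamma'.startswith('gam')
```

str.startswith() returns bool

bool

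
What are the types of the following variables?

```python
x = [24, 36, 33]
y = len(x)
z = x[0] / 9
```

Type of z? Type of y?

int / int returns float; len() returns int

float, int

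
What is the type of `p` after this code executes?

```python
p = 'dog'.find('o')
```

str.find() returns int (index, or -1)

int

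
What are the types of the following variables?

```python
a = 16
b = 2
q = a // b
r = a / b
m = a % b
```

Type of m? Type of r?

int % int returns int; int / int returns float

int, float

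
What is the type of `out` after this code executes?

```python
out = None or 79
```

'or' with None returns the other value (79, int)

int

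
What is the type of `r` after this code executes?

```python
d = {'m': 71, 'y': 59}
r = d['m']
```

Accessing dict[str, int] with key 'm' returns int value 71

int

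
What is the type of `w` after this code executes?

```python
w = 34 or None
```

'or' returns first truthy value (34, int)

int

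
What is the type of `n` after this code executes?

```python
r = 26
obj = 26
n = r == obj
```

Equality comparison returns bool

bool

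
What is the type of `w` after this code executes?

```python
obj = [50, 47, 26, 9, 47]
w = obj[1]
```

Indexing a list of ints returns int (obj[1] = 47)

int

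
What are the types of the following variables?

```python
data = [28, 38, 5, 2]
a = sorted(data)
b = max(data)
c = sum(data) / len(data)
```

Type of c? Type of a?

int / int returns float; sorted() returns list

float, list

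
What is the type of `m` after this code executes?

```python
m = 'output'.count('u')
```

str.count() returns int

int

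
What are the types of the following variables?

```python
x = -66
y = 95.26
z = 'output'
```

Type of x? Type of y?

x is int; y is float

int, float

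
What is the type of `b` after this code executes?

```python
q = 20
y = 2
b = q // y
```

int // int returns int (20 // 2 = 10)

int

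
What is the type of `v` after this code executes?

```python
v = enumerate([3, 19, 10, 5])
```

enumerate() returns an enumerate iterator object

enumerate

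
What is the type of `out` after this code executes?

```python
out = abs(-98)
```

abs() of int returns int

int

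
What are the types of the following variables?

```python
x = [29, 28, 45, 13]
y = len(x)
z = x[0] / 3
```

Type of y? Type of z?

len() returns int; int / int returns float

int, float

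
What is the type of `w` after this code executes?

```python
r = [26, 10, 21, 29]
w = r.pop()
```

list.pop() returns the popped element (int here)

int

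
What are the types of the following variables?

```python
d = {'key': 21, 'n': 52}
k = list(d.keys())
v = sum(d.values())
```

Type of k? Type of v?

list(...) returns list; sum of int values returns int

list, int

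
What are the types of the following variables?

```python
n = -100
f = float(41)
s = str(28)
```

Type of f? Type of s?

f is float; s is str

float, str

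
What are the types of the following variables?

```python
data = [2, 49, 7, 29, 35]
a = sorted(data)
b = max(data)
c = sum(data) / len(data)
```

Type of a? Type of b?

sorted() returns list; max of ints returns int

list, int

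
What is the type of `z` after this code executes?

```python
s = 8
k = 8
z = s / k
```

int / int always returns float in Python 3 (8 / 8 = 1)

float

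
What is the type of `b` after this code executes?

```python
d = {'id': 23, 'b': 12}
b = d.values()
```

.values() returns a dict_values view object

dict_values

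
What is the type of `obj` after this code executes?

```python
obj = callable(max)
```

callable() returns bool

bool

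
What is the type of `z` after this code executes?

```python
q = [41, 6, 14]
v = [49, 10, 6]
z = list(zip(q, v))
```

list(zip(...)) returns a list of tuples

list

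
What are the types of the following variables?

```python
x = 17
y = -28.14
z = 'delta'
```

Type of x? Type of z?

x is int; z is str

int, str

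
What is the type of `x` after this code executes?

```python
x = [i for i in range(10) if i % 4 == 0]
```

A list comprehension [...] produces a list

list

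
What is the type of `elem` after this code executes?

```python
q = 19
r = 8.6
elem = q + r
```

int + float returns float (19 + 8.6 = 27.6)

float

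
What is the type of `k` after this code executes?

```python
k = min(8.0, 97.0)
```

min() of floats returns float

float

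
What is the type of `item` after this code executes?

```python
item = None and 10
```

'and' returns first falsy value (None)

NoneType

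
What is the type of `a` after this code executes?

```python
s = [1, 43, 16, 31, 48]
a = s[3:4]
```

Slicing a list always returns a list

list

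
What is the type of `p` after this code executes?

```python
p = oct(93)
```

oct() returns str representation

str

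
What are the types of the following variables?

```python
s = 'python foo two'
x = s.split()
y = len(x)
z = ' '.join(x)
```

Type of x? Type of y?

str.split() returns list; len() returns int

list, int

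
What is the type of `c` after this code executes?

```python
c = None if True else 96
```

Ternary: condition is True, if branch (None) taken → NoneType

NoneType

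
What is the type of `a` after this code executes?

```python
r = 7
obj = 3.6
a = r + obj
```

int + float returns float (7 + 3.6 = 10.6)

float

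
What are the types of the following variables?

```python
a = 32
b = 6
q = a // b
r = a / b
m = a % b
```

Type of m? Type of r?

int % int returns int; int / int returns float

int, float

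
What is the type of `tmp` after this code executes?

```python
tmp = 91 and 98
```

'and' returns the last value when all truthy (98, which is int)

int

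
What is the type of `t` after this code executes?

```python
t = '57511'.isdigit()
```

str.isdigit() returns bool

bool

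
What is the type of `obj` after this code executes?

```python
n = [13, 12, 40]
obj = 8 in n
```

'in' operator returns bool

bool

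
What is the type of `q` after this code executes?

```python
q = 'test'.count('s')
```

str.count() returns int

int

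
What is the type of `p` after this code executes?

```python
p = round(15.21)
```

round() with no ndigits arg returns int

int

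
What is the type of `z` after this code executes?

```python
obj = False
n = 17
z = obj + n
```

bool + int returns int (False is 0, so 0 + 17 = 17)

int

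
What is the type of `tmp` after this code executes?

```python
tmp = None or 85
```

'or' with None returns the other value (85, int)

int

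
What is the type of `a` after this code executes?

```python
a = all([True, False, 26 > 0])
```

all() returns bool

bool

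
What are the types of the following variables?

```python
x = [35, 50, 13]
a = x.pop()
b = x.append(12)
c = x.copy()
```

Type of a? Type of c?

list.pop() returns the element (int); list.copy() returns list

int, list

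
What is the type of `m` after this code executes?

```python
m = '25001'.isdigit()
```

str.isdigit() returns bool

bool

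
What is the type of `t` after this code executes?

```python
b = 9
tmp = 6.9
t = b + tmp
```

int + float returns float (9 + 6.9 = 15.9)

float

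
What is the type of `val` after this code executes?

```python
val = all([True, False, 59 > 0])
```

all() returns bool

bool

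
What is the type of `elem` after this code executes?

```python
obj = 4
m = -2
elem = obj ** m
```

int ** negative int returns float

float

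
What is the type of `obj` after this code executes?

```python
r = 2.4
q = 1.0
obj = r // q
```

float // float returns float (floor division preserves float type)

float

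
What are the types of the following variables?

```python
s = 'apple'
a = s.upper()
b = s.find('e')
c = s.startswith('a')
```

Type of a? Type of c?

str.upper() returns str; str.startswith() returns bool

str, bool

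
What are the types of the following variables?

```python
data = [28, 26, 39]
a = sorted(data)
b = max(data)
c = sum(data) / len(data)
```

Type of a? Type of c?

sorted() returns list; int / int returns float

list, float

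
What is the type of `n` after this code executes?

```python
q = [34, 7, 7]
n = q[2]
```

Indexing a list of ints returns int (q[2] = 7)

int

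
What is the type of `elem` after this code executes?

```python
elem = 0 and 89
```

'and' returns the first falsy value (0, which is int)

int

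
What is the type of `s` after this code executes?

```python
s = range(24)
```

range() returns a range object

range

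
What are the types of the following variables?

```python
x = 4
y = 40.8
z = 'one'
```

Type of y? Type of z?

y is float; z is str

float, str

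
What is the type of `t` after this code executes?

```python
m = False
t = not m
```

'not' always returns bool

bool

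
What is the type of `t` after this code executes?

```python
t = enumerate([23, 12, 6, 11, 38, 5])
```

enumerate() returns an enumerate iterator object

enumerate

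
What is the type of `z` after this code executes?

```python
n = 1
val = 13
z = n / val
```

int / int always returns float in Python 3 (1 / 13 = 0.0769231)

float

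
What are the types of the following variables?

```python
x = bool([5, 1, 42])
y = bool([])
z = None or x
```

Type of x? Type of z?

bool() returns bool; None or <bool> returns the bool

bool, bool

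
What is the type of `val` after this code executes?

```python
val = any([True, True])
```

any() returns bool

bool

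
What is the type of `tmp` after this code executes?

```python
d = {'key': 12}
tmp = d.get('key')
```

dict.get() returns the value (int) when key is found

int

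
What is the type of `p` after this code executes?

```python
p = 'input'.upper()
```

str.upper() returns str

str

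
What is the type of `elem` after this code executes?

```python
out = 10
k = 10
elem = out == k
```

Equality comparison returns bool

bool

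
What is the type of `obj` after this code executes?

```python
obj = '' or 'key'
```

'or' returns first truthy value ('key', which is str)

str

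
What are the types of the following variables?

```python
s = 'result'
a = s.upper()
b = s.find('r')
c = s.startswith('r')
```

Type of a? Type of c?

str.upper() returns str; str.startswith() returns bool

str, bool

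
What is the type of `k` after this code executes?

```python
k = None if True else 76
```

Ternary: condition is True, if branch (None) taken → NoneType

NoneType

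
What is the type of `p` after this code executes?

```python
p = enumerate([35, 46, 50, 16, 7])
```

enumerate() returns an enumerate iterator object

enumerate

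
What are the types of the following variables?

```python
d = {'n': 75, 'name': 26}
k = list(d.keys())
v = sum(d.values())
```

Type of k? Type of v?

list(...) returns list; sum of int values returns int

list, int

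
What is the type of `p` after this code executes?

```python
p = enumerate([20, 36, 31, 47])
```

enumerate() returns an enumerate iterator object

enumerate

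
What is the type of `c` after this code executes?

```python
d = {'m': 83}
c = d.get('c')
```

dict.get() returns None when key 'c' is not found and no default given

NoneType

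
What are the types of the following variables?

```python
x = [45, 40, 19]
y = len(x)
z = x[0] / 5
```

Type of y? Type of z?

len() returns int; int / int returns float

int, float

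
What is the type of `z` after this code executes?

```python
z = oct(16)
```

oct() returns str representation

str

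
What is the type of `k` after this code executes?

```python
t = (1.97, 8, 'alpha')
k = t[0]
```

Index 0 of tuple is 1.97 which is float

float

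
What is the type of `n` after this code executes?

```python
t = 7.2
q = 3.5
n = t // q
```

float // float returns float (floor division preserves float type)

float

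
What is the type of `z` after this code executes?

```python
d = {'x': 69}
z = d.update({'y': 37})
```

dict.update() returns None

NoneType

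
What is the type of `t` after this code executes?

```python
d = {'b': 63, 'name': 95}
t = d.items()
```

dict.items() returns a dict_items view

dict_items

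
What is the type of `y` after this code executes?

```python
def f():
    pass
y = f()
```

A function with no return statement returns None

NoneType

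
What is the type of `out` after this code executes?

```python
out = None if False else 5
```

Ternary: condition is False, else branch (5) taken → int

int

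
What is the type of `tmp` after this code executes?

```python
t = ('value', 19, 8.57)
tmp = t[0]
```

Index 0 of tuple is 'value' which is str

str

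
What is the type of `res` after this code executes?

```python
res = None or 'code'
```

'or' with None returns the other value ('code', str)

str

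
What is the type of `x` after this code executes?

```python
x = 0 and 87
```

'and' returns the first falsy value (0, which is int)

int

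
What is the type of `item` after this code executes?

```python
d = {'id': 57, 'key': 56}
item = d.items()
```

dict.items() returns a dict_items view

dict_items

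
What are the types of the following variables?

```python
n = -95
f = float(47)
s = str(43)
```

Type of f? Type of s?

f is float; s is str

float, str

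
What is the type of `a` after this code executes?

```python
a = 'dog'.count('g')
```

str.count() returns int

int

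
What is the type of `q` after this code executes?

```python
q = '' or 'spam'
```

'or' returns first truthy value ('spam', which is str)

str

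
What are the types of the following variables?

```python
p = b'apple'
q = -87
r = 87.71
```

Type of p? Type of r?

p is bytes; r is float

bytes, float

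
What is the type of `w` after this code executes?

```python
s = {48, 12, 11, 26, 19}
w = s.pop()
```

Popping from a set of ints returns int

int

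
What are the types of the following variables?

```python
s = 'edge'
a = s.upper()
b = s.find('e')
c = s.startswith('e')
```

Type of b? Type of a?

str.find() returns int; str.upper() returns str

int, str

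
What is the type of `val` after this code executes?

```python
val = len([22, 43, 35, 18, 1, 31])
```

len() always returns int

int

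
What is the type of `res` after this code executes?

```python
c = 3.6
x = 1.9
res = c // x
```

float // float returns float (floor division preserves float type)

float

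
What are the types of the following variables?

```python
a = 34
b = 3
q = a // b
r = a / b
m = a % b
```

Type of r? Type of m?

int / int returns float; int % int returns int

float, int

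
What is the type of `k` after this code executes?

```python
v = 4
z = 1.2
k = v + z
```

int + float returns float (4 + 1.2 = 5.2)

float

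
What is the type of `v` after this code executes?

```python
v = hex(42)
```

hex() returns str representation

str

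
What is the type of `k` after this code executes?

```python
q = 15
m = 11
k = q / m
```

int / int always returns float in Python 3 (15 / 11 = 1.36364)

float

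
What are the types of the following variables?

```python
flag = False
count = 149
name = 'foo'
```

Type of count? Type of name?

count is int; name is str

int, str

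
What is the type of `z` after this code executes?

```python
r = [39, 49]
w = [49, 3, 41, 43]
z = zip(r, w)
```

zip() returns a zip iterator object

zip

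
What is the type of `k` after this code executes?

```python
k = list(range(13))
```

list(range(...)) returns list

list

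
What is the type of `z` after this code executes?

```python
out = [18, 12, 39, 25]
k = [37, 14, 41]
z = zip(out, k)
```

zip() returns a zip iterator object

zip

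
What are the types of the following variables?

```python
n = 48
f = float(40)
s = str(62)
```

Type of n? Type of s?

n is int; s is str

int, str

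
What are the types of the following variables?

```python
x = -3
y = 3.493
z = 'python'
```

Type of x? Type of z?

x is int; z is str

int, str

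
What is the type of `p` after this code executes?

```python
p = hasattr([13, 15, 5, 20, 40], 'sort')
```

hasattr() returns bool

bool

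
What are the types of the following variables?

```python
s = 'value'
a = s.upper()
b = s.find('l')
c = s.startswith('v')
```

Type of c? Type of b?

str.startswith() returns bool; str.find() returns int

bool, int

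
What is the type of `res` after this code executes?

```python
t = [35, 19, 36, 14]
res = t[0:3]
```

Slicing a list always returns a list

list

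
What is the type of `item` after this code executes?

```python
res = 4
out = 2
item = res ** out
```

int ** positive int returns int (4 ** 2 = 16)

int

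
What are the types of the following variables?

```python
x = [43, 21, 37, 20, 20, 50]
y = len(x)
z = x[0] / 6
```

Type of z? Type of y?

int / int returns float; len() returns int

float, int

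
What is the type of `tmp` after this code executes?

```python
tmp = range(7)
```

range() returns a range object

range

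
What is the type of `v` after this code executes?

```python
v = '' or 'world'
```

'or' returns first truthy value ('world', which is str)

str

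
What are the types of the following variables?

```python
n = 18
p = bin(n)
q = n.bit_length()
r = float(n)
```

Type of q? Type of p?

int.bit_length() returns int; bin() returns str

int, str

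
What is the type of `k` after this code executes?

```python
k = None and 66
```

'and' returns first falsy value (None)

NoneType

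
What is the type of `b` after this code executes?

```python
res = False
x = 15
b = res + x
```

bool + int returns int (False is 0, so 0 + 15 = 15)

int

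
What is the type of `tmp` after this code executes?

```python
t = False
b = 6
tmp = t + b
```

bool + int returns int (False is 0, so 0 + 6 = 6)

int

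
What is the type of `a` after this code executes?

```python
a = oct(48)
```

oct() returns str representation

str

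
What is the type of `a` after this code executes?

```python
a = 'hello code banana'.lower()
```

str.lower() returns str

str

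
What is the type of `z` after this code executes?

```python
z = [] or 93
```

'or' returns first truthy value (93, which is int)

int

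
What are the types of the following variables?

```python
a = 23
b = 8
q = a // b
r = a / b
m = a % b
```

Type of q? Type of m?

int // int returns int; int % int returns int

int, int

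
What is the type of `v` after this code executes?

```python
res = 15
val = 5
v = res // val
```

int // int returns int (15 // 5 = 3)

int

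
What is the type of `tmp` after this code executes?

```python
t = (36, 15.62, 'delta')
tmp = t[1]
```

Index 1 of tuple is 15.62 which is float

float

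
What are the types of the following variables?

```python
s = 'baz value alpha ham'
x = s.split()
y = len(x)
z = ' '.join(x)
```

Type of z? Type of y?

str.join() returns str; len() returns int

str, int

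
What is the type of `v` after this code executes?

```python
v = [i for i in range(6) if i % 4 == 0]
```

A list comprehension [...] produces a list

list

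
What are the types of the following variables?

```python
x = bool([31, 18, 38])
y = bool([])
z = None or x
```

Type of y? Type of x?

bool() returns bool; bool() returns bool

bool, bool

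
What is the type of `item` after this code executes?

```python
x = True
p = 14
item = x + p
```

bool + int returns int (True is 1, so 1 + 14 = 15)

int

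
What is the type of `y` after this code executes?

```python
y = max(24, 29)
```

max() of ints returns int

int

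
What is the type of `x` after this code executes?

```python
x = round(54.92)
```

round() with no ndigits arg returns int

int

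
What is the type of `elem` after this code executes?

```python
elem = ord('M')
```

ord() returns int (Unicode code point)

int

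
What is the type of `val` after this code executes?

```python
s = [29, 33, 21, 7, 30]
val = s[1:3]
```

Slicing a list always returns a list

list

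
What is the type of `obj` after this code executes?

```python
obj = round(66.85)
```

round() with no ndigits arg returns int

int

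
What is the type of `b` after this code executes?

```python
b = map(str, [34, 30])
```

map() returns a map iterator object

map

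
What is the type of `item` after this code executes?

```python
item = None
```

None has type NoneType

NoneType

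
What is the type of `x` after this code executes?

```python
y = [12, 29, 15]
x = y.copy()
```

list.copy() returns list

list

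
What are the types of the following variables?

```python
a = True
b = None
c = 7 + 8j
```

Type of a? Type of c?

a is bool; c is complex

bool, complex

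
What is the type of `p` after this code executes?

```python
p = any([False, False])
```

any() returns bool

bool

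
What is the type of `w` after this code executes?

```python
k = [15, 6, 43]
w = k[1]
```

Indexing a list of ints returns int (k[1] = 6)

int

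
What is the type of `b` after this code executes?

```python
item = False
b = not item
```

'not' always returns bool

bool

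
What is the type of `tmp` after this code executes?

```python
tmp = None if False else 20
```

Ternary: condition is False, else branch (20) taken → int

int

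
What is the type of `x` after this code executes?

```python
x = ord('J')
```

ord() returns int (Unicode code point)

int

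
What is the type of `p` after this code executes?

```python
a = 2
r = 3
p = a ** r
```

int ** positive int returns int (2 ** 3 = 8)

int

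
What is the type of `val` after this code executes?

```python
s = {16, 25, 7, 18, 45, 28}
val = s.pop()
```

Popping from a set of ints returns int

int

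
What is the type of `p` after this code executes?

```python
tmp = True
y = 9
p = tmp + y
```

bool + int returns int (True is 1, so 1 + 9 = 10)

int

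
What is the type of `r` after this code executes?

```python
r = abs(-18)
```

abs() of int returns int

int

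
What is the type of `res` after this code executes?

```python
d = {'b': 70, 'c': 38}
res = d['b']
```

Accessing dict[str, int] with key 'b' returns int value 70

int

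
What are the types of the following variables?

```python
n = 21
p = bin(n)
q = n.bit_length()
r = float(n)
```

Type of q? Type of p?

int.bit_length() returns int; bin() returns str

int, str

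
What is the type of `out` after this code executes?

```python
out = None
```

None has type NoneType

NoneType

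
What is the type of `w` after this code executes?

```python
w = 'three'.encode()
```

str.encode() returns bytes

bytes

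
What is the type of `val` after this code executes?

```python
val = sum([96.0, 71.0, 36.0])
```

sum() of floats returns float

float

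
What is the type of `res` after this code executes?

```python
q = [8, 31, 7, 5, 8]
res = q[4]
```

Indexing a list of ints returns int (q[4] = 8)

int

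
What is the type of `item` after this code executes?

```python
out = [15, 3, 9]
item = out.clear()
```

list.clear() returns None

NoneType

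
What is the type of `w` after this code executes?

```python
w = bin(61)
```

bin() returns str representation

str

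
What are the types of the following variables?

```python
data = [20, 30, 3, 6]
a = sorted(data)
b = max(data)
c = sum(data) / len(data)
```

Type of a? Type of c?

sorted() returns list; int / int returns float

list, float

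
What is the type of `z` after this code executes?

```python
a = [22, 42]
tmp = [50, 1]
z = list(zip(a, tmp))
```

list(zip(...)) returns a list of tuples

list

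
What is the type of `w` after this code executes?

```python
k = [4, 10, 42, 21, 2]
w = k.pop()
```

list.pop() returns the popped element (int here)

int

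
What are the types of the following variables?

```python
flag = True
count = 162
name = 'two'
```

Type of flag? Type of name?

flag is bool; name is str

bool, str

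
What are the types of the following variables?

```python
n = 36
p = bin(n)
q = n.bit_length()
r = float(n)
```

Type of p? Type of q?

bin() returns str; int.bit_length() returns int

str, int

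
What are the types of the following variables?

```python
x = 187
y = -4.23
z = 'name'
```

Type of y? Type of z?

y is float; z is str

float, str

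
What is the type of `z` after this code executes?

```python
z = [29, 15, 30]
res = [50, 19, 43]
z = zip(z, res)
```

zip() returns a zip iterator object

zip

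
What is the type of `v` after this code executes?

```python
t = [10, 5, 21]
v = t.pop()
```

list.pop() returns the popped element (int here)

int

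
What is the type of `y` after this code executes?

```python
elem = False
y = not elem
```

'not' always returns bool

bool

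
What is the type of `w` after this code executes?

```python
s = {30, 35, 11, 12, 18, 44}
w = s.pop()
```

Popping from a set of ints returns int

int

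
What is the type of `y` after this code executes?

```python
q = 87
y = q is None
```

'is' comparison returns bool

bool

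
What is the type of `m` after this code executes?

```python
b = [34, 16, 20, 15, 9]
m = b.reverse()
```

list.reverse() returns None

NoneType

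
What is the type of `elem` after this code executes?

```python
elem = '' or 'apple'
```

'or' returns first truthy value ('apple', which is str)

str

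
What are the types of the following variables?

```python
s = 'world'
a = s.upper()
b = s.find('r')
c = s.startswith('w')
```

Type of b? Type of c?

str.find() returns int; str.startswith() returns bool

int, bool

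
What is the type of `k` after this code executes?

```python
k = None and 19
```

'and' returns first falsy value (None)

NoneType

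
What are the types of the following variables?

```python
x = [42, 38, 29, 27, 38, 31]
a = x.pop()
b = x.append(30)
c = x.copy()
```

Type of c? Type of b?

list.copy() returns list; list.append() returns None

list, NoneType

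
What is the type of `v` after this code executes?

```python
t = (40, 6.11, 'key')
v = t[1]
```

Index 1 of tuple is 6.11 which is float

float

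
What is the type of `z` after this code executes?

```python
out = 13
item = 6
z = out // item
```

int // int returns int (13 // 6 = 2)

int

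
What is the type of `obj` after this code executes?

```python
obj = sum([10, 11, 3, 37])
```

sum() of ints returns int

int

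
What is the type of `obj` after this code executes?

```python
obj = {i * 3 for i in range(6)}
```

A set comprehension {expr for x in iterable} produces a set

set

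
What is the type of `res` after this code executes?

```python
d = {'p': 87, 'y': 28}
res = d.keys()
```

.keys() returns a dict_keys view object

dict_keys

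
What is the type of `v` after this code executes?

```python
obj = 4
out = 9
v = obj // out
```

int // int returns int (4 // 9 = 0)

int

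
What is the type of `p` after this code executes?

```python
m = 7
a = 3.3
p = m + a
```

int + float returns float (7 + 3.3 = 10.3)

float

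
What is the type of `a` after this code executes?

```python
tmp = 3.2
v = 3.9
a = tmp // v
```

float // float returns float (floor division preserves float type)

float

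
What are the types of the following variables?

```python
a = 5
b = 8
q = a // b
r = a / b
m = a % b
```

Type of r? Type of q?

int / int returns float; int // int returns int

float, int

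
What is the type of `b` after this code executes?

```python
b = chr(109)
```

chr() returns str (single character)

str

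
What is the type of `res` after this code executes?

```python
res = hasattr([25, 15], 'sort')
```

hasattr() returns bool

bool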